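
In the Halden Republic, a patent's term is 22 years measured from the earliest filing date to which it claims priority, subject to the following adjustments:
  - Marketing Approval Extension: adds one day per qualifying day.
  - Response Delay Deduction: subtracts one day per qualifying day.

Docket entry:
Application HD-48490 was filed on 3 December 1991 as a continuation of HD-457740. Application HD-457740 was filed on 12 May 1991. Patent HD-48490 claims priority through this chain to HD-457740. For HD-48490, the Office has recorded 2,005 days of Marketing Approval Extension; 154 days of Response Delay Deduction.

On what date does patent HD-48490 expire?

2018-06-06

Earliest priority filing: 12 May 1991.
Base term: 12 May 1991 + 22 years → 12 May 2013.
Marketing Approval Extension: +2005 days → 7 November 2018.
Response Delay Deduction: −154 days → 6 June 2018.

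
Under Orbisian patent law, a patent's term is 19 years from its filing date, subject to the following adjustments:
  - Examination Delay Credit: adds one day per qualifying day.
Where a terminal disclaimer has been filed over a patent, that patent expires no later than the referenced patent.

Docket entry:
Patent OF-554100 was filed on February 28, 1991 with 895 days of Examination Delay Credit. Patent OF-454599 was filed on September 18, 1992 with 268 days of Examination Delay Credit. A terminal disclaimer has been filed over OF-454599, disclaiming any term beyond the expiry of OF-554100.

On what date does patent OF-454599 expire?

Natural term of OF-454599:
  Base: filing + 19 years → 18 September 2011.
  Examination Delay Credit: +268 days → 12 June 2012.
Expiry of referenced patent OF-554100:
  Base: filing + 19 years → 28 February 2010.
  Examination Delay Credit: +895 days → 11 August 2012.
Terminal disclaimer: OF-454599 expires on the earlier of 12 June 2012 and 11 August 2012.

June 12, 2012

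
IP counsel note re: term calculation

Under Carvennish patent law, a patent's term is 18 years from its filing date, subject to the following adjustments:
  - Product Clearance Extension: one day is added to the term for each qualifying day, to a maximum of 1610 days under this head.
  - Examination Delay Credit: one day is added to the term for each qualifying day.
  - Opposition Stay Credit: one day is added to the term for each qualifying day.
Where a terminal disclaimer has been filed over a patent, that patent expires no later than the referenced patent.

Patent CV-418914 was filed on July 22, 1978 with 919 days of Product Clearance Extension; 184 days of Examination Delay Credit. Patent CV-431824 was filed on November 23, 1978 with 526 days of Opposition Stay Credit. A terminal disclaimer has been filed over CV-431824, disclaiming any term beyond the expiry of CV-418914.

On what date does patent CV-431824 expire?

1998-05-03

Natural term of CV-431824:
  Base: filing + 18 years → 23 November 1996.
  Opposition Stay Credit: +526 days → 3 May 1998.
Expiry of referenced patent CV-418914:
  Base: filing + 18 years → 22 July 1996.
  Product Clearance Extension: 919 days (within the 1610-day cap) → +919 days → 27 January 1999.
  Examination Delay Credit: +184 days → 30 July 1999.
Terminal disclaimer: CV-431824 expires on the earlier of 3 May 1998 and 30 July 1999.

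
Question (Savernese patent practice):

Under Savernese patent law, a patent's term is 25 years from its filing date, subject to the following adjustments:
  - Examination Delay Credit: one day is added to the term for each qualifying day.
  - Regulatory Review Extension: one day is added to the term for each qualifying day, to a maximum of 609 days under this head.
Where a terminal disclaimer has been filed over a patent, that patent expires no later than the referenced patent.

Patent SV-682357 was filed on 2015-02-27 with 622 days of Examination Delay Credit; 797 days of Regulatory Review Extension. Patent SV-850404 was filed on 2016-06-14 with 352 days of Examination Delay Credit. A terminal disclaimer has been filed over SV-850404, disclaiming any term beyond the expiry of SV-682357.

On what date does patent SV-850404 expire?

June 1, 2042

Natural term of SV-850404:
  Base: filing + 25 years → 14 June 2041.
  Examination Delay Credit: +352 days → 1 June 2042.
Expiry of referenced patent SV-682357:
  Base: filing + 25 years → 27 February 2040.
  Examination Delay Credit: +622 days → 10 November 2041.
  Regulatory Review Extension: 797 days claimed exceeds the 609-day cap, so +609 days → 12 July 2043.
Terminal disclaimer: SV-850404 expires on the earlier of 1 June 2042 and 12 July 2043.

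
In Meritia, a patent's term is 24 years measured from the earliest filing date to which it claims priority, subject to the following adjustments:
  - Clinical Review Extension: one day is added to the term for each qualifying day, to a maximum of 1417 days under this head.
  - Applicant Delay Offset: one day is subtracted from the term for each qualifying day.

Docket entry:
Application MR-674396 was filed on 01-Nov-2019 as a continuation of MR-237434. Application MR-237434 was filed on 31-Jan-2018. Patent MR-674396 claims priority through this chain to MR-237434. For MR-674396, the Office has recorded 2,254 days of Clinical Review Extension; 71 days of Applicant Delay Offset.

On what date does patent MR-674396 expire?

2045-10-08

Earliest priority filing: 31 January 2018.
Base term: 31 January 2018 + 24 years → 31 January 2042.
Clinical Review Extension: 2254 days claimed exceeds the 1417-day cap, so +1417 days → 18 December 2045.
Applicant Delay Offset: −71 days → 8 October 2045.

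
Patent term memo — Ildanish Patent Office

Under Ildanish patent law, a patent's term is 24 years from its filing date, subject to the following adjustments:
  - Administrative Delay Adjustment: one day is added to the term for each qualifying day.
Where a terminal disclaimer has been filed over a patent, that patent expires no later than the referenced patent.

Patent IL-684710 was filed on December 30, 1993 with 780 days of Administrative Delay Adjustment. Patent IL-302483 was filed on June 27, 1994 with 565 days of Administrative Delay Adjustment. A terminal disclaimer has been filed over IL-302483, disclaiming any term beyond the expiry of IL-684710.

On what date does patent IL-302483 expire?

Natural term of IL-302483:
  Base: filing + 24 years → 27 June 2018.
  Administrative Delay Adjustment: +565 days → 13 January 2020.
Expiry of referenced patent IL-684710:
  Base: filing + 24 years → 30 December 2017.
  Administrative Delay Adjustment: +780 days → 18 February 2020.
Terminal disclaimer: IL-302483 expires on the earlier of 13 January 2020 and 18 February 2020.

January 13, 2020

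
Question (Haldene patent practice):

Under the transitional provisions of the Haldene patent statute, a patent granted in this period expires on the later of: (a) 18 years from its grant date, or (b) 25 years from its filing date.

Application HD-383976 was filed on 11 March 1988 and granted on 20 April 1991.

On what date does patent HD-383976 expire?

(a) grant + 18 years → 20 April 2009.
(b) filing + 25 years → 11 March 2013.
Later of the two: 11 March 2013.

2013-03-11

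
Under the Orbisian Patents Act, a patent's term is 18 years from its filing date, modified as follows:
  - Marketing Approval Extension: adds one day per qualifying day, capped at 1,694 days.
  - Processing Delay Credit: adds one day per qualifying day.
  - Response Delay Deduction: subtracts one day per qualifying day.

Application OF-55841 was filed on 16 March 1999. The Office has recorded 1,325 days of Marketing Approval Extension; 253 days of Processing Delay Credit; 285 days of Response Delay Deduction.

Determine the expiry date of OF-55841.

Base term: filing date + 18 years → 16 March 2017.
Marketing Approval Extension: 1325 days (within the 1694-day cap) → +1325 days → 31 October 2020.
Processing Delay Credit: +253 days → 11 July 2021.
Response Delay Deduction: −285 days → 29 September 2020.

2020-09-29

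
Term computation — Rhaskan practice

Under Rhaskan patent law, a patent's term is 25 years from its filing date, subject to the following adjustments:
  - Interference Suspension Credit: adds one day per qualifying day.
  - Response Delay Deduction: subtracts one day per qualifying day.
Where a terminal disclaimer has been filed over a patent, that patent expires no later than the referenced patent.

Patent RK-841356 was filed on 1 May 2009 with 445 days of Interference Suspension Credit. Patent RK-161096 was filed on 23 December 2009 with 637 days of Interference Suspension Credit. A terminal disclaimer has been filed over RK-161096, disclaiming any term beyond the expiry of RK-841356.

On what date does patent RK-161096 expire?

2035-07-20

Natural term of RK-161096:
  Base: filing + 25 years → 23 December 2034.
  Interference Suspension Credit: +637 days → 20 September 2036.
Expiry of referenced patent RK-841356:
  Base: filing + 25 years → 1 May 2034.
  Interference Suspension Credit: +445 days → 20 July 2035.
Terminal disclaimer: RK-161096 expires on the earlier of 20 September 2036 and 20 July 2035.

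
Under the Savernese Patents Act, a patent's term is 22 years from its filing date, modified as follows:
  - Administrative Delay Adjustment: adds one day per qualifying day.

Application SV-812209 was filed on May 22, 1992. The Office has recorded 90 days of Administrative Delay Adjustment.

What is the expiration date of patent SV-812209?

2014-08-20

Base term: filing date + 22 years → 22 May 2014.
Administrative Delay Adjustment: +90 days → 20 August 2014.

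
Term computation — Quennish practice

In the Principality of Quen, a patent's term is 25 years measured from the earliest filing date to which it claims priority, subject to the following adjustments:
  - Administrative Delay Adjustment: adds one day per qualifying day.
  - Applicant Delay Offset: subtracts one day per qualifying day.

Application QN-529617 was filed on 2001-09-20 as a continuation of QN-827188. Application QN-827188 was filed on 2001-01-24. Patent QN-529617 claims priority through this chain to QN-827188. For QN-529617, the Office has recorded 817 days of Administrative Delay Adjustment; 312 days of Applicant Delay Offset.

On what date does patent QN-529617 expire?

Earliest priority filing: 24 January 2001.
Base term: 24 January 2001 + 25 years → 24 January 2026.
Administrative Delay Adjustment: +817 days → 20 April 2028.
Applicant Delay Offset: −312 days → 13 June 2027.

June 13, 2027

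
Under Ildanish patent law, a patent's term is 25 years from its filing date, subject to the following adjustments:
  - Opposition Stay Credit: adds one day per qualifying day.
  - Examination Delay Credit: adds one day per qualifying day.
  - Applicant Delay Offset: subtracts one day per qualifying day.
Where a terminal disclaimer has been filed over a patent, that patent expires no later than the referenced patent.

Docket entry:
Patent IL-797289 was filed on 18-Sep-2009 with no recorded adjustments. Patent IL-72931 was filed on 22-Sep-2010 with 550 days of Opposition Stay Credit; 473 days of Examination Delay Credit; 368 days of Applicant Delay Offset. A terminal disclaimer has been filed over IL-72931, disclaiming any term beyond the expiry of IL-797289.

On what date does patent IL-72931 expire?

2034-09-18

Natural term of IL-72931:
  Base: filing + 25 years → 22 September 2035.
  Opposition Stay Credit: +550 days → 25 March 2037.
  Examination Delay Credit: +473 days → 11 July 2038.
  Applicant Delay Offset: −368 days → 8 July 2037.
Expiry of referenced patent IL-797289:
  Base: filing + 25 years → 18 September 2034.
Terminal disclaimer: IL-72931 expires on the earlier of 8 July 2037 and 18 September 2034.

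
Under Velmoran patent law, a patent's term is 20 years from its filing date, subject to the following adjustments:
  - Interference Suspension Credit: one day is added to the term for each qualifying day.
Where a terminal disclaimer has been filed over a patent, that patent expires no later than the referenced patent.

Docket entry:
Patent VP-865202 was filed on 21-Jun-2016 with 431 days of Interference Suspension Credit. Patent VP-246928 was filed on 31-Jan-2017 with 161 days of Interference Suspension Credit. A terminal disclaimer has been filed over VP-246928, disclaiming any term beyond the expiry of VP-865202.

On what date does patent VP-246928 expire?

Natural term of VP-246928:
  Base: filing + 20 years → 31 January 2037.
  Interference Suspension Credit: +161 days → 11 July 2037.
Expiry of referenced patent VP-865202:
  Base: filing + 20 years → 21 June 2036.
  Interference Suspension Credit: +431 days → 26 August 2037.
Terminal disclaimer: VP-246928 expires on the earlier of 11 July 2037 and 26 August 2037.

July 11, 2037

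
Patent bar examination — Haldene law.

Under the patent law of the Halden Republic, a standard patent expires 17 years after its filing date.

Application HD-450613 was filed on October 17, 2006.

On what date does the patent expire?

October 17, 2023

Filing date + 17 years → 17 October 2023.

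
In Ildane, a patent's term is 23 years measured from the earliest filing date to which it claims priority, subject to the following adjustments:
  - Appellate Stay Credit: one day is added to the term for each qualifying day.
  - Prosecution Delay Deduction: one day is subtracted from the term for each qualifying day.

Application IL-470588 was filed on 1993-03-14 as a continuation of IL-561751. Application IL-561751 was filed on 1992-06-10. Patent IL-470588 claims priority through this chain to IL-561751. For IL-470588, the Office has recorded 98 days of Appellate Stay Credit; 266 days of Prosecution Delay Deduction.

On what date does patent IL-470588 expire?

Earliest priority filing: 10 June 1992.
Base term: 10 June 1992 + 23 years → 10 June 2015.
Appellate Stay Credit: +98 days → 16 September 2015.
Prosecution Delay Deduction: −266 days → 24 December 2014.

2014-12-24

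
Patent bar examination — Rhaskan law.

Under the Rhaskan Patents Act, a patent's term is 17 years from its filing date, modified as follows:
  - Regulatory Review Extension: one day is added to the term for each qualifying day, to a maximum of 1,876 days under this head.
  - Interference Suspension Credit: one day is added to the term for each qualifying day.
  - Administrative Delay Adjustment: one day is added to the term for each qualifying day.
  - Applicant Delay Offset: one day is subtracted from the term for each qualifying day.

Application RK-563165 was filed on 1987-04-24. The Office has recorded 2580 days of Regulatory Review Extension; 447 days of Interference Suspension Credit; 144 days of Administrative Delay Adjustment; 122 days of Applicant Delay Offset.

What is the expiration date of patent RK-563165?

Base term: filing date + 17 years → 24 April 2004.
Regulatory Review Extension: 2580 days claimed exceeds the 1876-day cap, so +1876 days → 13 June 2009.
Interference Suspension Credit: +447 days → 3 September 2010.
Administrative Delay Adjustment: +144 days → 25 January 2011.
Applicant Delay Offset: −122 days → 25 September 2010.

September 25, 2010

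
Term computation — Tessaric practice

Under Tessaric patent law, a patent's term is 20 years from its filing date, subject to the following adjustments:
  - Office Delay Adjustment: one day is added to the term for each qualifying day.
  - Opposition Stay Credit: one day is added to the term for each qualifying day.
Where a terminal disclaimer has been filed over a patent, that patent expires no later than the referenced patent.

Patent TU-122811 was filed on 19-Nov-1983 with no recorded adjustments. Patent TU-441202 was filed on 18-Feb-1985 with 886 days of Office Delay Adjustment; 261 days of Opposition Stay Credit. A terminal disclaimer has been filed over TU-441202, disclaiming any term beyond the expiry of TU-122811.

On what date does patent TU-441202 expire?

Natural term of TU-441202:
  Base: filing + 20 years → 18 February 2005.
  Office Delay Adjustment: +886 days → 24 July 2007.
  Opposition Stay Credit: +261 days → 10 April 2008.
Expiry of referenced patent TU-122811:
  Base: filing + 20 years → 19 November 2003.
Terminal disclaimer: TU-441202 expires on the earlier of 10 April 2008 and 19 November 2003.

November 19, 2003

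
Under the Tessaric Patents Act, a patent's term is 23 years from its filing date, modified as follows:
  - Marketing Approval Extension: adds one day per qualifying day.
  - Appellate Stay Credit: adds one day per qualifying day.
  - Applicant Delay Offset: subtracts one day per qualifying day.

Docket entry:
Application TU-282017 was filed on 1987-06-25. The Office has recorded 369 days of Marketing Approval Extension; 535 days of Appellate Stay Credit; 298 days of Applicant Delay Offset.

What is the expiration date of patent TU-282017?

2012-02-21

Base term: filing date + 23 years → 25 June 2010.
Marketing Approval Extension: +369 days → 29 June 2011.
Appellate Stay Credit: +535 days → 15 December 2012.
Applicant Delay Offset: −298 days → 21 February 2012.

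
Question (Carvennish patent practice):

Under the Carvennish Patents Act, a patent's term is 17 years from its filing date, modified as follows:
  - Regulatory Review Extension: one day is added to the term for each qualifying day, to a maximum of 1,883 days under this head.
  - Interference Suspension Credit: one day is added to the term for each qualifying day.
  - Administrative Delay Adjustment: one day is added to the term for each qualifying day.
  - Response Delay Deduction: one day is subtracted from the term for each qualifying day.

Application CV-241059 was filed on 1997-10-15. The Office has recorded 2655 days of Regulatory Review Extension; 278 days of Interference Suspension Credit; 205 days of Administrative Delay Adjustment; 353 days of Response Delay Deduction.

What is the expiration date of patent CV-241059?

2020-04-19

Base term: filing date + 17 years → 15 October 2014.
Regulatory Review Extension: 2655 days claimed exceeds the 1883-day cap, so +1883 days → 11 December 2019.
Interference Suspension Credit: +278 days → 14 September 2020.
Administrative Delay Adjustment: +205 days → 7 April 2021.
Response Delay Deduction: −353 days → 19 April 2020.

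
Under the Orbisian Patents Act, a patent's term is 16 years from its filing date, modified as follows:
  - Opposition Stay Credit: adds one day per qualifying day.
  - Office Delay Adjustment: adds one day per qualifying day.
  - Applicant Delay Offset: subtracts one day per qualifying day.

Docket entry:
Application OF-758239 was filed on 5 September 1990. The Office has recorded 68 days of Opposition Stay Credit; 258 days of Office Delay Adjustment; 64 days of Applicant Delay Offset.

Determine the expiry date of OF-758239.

Base term: filing date + 16 years → 5 September 2006.
Opposition Stay Credit: +68 days → 12 November 2006.
Office Delay Adjustment: +258 days → 28 July 2007.
Applicant Delay Offset: −64 days → 25 May 2007.

2007-05-25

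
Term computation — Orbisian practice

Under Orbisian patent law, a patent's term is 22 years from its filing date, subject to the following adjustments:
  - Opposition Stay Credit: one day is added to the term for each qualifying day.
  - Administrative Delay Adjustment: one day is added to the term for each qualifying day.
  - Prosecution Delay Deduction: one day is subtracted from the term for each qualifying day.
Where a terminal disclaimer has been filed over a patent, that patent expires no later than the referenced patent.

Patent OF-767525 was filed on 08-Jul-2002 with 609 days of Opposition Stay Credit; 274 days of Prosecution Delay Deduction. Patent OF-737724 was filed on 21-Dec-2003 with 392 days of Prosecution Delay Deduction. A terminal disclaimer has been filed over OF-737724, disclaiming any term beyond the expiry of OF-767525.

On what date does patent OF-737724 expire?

2024-11-24

Natural term of OF-737724:
  Base: filing + 22 years → 21 December 2025.
  Prosecution Delay Deduction: −392 days → 24 November 2024.
Expiry of referenced patent OF-767525:
  Base: filing + 22 years → 8 July 2024.
  Opposition Stay Credit: +609 days → 9 March 2026.
  Prosecution Delay Deduction: −274 days → 8 June 2025.
Terminal disclaimer: OF-737724 expires on the earlier of 24 November 2024 and 8 June 2025.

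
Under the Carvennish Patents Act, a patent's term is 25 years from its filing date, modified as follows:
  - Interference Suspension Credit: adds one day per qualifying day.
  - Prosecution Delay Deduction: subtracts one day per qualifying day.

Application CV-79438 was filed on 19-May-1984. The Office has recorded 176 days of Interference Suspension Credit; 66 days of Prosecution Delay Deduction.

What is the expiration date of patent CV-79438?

Base term: filing date + 25 years → 19 May 2009.
Interference Suspension Credit: +176 days → 11 November 2009.
Prosecution Delay Deduction: −66 days → 6 September 2009.

2009-09-06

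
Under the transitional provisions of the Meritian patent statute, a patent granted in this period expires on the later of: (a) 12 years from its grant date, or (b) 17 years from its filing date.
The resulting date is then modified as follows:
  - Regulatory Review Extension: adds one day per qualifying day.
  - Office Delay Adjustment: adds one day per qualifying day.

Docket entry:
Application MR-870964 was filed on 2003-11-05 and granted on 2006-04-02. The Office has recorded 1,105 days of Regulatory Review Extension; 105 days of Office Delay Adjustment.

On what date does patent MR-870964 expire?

February 28, 2024

(a) grant + 12 years → 2 April 2018.
(b) filing + 17 years → 5 November 2020.
Later of the two: 5 November 2020.
Regulatory Review Extension: +1105 days → 15 November 2023.
Office Delay Adjustment: +105 days → 28 February 2024.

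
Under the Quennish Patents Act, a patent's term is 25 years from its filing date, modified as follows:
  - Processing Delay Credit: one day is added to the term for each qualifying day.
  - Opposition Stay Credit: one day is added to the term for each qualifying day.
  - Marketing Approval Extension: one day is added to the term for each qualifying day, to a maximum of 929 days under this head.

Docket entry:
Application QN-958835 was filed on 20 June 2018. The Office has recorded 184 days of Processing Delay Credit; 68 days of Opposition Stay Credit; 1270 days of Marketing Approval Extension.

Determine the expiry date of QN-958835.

Base term: filing date + 25 years → 20 June 2043.
Processing Delay Credit: +184 days → 21 December 2043.
Opposition Stay Credit: +68 days → 27 February 2044.
Marketing Approval Extension: 1270 days claimed exceeds the 929-day cap, so +929 days → 13 September 2046.

2046-09-13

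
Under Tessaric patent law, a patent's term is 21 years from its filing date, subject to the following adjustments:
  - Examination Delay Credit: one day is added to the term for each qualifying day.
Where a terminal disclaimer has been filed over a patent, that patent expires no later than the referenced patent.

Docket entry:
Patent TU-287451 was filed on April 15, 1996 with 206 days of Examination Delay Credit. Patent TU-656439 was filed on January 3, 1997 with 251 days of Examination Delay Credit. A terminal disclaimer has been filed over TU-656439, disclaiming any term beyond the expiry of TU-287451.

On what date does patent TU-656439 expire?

Natural term of TU-656439:
  Base: filing + 21 years → 3 January 2018.
  Examination Delay Credit: +251 days → 11 September 2018.
Expiry of referenced patent TU-287451:
  Base: filing + 21 years → 15 April 2017.
  Examination Delay Credit: +206 days → 7 November 2017.
Terminal disclaimer: TU-656439 expires on the earlier of 11 September 2018 and 7 November 2017.

2017-11-07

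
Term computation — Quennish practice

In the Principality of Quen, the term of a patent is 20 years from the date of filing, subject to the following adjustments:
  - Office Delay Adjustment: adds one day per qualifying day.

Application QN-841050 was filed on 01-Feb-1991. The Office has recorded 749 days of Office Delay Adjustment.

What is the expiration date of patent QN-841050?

Base term: filing date + 20 years → 1 February 2011.
Office Delay Adjustment: +749 days → 19 February 2013.

February 19, 2013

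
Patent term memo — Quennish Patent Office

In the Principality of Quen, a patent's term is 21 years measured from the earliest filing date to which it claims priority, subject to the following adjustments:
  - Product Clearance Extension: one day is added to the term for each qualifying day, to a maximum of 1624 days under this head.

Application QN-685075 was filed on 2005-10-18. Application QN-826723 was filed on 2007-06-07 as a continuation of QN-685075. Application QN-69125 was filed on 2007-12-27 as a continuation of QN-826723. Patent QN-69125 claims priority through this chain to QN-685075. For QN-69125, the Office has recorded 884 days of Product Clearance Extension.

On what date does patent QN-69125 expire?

March 20, 2029

Earliest priority filing: 18 October 2005.
Base term: 18 October 2005 + 21 years → 18 October 2026.
Product Clearance Extension: 884 days (within the 1624-day cap) → +884 days → 20 March 2029.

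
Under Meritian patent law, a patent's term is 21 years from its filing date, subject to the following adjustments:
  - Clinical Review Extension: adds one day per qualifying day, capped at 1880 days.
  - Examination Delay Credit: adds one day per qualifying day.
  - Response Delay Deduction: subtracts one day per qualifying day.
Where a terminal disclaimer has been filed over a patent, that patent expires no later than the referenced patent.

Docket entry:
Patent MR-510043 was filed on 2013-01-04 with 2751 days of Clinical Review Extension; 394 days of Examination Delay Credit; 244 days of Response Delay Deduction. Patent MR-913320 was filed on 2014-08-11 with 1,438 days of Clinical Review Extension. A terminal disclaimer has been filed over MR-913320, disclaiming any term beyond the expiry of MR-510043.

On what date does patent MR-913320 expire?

Natural term of MR-913320:
  Base: filing + 21 years → 11 August 2035.
  Clinical Review Extension: 1438 days (within the 1880-day cap) → +1438 days → 19 July 2039.
Expiry of referenced patent MR-510043:
  Base: filing + 21 years → 4 January 2034.
  Clinical Review Extension: 2751 days claimed exceeds the 1880-day cap, so +1880 days → 27 February 2039.
  Examination Delay Credit: +394 days → 27 March 2040.
  Response Delay Deduction: −244 days → 27 July 2039.
Terminal disclaimer: MR-913320 expires on the earlier of 19 July 2039 and 27 July 2039.

July 19, 2039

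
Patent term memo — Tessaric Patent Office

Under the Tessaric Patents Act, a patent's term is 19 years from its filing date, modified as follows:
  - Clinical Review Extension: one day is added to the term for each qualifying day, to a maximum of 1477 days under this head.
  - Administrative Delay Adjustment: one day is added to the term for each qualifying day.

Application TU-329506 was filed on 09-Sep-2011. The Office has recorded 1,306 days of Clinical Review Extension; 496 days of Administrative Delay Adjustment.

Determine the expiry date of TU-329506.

Base term: filing date + 19 years → 9 September 2030.
Clinical Review Extension: 1306 days (within the 1477-day cap) → +1306 days → 7 April 2034.
Administrative Delay Adjustment: +496 days → 16 August 2035.

2035-08-16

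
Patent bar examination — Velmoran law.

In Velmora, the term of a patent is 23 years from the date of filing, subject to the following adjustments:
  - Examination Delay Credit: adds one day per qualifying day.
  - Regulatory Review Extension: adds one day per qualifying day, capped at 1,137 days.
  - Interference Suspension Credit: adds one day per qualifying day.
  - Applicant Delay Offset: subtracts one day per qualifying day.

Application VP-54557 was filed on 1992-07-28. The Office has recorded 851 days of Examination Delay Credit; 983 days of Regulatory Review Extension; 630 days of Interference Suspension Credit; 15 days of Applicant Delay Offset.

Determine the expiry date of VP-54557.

April 11, 2022

Base term: filing date + 23 years → 28 July 2015.
Examination Delay Credit: +851 days → 25 November 2017.
Regulatory Review Extension: 983 days (within the 1137-day cap) → +983 days → 4 August 2020.
Interference Suspension Credit: +630 days → 26 April 2022.
Applicant Delay Offset: −15 days → 11 April 2022.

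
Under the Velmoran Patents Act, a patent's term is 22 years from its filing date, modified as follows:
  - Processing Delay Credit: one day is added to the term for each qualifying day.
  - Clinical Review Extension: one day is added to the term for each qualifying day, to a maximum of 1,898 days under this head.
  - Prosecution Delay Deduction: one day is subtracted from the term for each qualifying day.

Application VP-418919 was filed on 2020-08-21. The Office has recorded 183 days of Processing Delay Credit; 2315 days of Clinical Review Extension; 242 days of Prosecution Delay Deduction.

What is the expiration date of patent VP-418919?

Base term: filing date + 22 years → 21 August 2042.
Processing Delay Credit: +183 days → 20 February 2043.
Clinical Review Extension: 2315 days claimed exceeds the 1898-day cap, so +1898 days → 2 May 2048.
Prosecution Delay Deduction: −242 days → 3 September 2047.

2047-09-03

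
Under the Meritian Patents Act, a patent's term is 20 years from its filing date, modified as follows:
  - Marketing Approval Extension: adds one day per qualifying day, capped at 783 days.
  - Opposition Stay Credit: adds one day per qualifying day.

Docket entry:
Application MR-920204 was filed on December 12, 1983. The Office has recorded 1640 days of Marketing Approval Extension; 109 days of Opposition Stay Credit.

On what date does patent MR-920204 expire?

2006-05-22

Base term: filing date + 20 years → 12 December 2003.
Marketing Approval Extension: 1640 days claimed exceeds the 783-day cap, so +783 days → 2 February 2006.
Opposition Stay Credit: +109 days → 22 May 2006.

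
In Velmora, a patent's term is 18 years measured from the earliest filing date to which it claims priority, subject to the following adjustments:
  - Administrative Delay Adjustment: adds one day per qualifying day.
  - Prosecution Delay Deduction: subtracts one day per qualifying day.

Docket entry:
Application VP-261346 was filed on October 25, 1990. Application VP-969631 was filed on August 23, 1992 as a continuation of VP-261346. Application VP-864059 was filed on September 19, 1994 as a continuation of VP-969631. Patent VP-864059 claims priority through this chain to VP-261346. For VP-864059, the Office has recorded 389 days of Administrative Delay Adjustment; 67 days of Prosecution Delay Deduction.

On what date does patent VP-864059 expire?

Earliest priority filing: 25 October 1990.
Base term: 25 October 1990 + 18 years → 25 October 2008.
Administrative Delay Adjustment: +389 days → 18 November 2009.
Prosecution Delay Deduction: −67 days → 12 September 2009.

September 12, 2009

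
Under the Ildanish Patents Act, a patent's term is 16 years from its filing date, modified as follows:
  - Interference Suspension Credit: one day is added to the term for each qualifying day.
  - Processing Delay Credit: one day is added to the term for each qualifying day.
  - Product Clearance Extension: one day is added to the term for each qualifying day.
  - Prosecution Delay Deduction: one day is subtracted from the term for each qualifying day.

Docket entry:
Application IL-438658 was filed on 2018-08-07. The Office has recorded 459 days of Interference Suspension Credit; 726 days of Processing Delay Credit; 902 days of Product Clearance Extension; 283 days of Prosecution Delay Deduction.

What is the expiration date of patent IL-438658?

Base term: filing date + 16 years → 7 August 2034.
Interference Suspension Credit: +459 days → 9 November 2035.
Processing Delay Credit: +726 days → 4 November 2037.
Product Clearance Extension: +902 days → 24 April 2040.
Prosecution Delay Deduction: −283 days → 16 July 2039.

July 16, 2039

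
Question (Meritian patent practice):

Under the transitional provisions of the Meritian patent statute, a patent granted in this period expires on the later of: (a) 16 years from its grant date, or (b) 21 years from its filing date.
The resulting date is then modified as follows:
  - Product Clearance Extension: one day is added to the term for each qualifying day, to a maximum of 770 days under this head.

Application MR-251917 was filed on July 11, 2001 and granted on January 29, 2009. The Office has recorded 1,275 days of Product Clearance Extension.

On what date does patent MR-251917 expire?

(a) grant + 16 years → 29 January 2025.
(b) filing + 21 years → 11 July 2022.
Later of the two: 29 January 2025.
Product Clearance Extension: 1275 days claimed exceeds the 770-day cap, so +770 days → 10 March 2027.

2027-03-10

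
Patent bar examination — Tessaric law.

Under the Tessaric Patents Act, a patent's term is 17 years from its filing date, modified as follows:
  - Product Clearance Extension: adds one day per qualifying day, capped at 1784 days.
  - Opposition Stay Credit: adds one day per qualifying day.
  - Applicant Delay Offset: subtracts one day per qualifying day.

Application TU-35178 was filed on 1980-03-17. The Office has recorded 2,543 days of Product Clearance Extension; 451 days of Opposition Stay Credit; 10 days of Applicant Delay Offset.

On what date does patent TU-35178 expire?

Base term: filing date + 17 years → 17 March 1997.
Product Clearance Extension: 2543 days claimed exceeds the 1784-day cap, so +1784 days → 3 February 2002.
Opposition Stay Credit: +451 days → 30 April 2003.
Applicant Delay Offset: −10 days → 20 April 2003.

2003-04-20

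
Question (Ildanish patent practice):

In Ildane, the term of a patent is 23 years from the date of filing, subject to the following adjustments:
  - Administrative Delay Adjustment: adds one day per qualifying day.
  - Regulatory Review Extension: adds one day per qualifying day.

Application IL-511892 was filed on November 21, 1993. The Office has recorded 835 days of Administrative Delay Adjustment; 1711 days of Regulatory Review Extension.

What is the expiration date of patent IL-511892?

November 11, 2023

Base term: filing date + 23 years → 21 November 2016.
Administrative Delay Adjustment: +835 days → 6 March 2019.
Regulatory Review Extension: +1711 days → 11 November 2023.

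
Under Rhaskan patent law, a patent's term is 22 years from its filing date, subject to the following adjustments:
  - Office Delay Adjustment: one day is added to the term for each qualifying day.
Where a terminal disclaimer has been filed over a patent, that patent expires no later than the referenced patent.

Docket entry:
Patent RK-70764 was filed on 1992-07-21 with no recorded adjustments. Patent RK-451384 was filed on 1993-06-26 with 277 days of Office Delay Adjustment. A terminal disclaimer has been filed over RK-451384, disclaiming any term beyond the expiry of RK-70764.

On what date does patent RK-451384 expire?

2014-07-21

Natural term of RK-451384:
  Base: filing + 22 years → 26 June 2015.
  Office Delay Adjustment: +277 days → 29 March 2016.
Expiry of referenced patent RK-70764:
  Base: filing + 22 years → 21 July 2014.
Terminal disclaimer: RK-451384 expires on the earlier of 29 March 2016 and 21 July 2014.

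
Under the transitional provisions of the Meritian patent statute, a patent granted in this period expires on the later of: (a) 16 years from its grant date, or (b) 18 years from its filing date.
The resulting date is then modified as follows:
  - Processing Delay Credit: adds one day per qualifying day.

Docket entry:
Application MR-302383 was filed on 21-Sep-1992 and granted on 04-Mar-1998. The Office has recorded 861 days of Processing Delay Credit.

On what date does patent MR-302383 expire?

(a) grant + 16 years → 4 March 2014.
(b) filing + 18 years → 21 September 2010.
Later of the two: 4 March 2014.
Processing Delay Credit: +861 days → 12 July 2016.

2016-07-12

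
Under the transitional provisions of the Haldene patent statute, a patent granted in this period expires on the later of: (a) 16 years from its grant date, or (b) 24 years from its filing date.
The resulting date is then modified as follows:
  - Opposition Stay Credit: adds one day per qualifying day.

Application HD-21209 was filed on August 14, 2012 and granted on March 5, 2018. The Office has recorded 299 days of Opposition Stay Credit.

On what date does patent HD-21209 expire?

(a) grant + 16 years → 5 March 2034.
(b) filing + 24 years → 14 August 2036.
Later of the two: 14 August 2036.
Opposition Stay Credit: +299 days → 9 June 2037.

2037-06-09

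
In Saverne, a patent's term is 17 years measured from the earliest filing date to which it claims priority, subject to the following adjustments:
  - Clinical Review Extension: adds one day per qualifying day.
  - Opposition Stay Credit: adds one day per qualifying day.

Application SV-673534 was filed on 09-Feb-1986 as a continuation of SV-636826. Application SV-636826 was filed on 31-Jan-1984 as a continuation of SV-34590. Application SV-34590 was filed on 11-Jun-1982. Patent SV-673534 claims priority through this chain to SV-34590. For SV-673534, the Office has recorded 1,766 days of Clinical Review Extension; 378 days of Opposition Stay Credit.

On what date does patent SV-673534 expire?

2005-04-24

Earliest priority filing: 11 June 1982.
Base term: 11 June 1982 + 17 years → 11 June 1999.
Clinical Review Extension: +1766 days → 11 April 2004.
Opposition Stay Credit: +378 days → 24 April 2005.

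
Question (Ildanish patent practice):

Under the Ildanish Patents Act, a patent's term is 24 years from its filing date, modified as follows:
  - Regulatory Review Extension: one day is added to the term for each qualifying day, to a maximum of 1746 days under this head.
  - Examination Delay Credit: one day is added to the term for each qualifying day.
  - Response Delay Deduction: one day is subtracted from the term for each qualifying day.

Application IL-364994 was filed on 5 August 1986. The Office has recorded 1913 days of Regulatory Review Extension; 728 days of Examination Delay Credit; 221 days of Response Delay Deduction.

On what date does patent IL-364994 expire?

October 5, 2016

Base term: filing date + 24 years → 5 August 2010.
Regulatory Review Extension: 1913 days claimed exceeds the 1746-day cap, so +1746 days → 17 May 2015.
Examination Delay Credit: +728 days → 14 May 2017.
Response Delay Deduction: −221 days → 5 October 2016.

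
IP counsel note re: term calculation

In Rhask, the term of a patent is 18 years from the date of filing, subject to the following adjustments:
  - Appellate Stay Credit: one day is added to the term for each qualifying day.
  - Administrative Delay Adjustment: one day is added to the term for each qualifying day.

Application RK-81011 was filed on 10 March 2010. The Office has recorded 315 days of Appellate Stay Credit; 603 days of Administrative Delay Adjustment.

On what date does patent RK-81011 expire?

September 14, 2030

Base term: filing date + 18 years → 10 March 2028.
Appellate Stay Credit: +315 days → 19 January 2029.
Administrative Delay Adjustment: +603 days → 14 September 2030.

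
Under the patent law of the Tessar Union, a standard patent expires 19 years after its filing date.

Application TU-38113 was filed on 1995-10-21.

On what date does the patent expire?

2014-10-21

Filing date + 19 years → 21 October 2014.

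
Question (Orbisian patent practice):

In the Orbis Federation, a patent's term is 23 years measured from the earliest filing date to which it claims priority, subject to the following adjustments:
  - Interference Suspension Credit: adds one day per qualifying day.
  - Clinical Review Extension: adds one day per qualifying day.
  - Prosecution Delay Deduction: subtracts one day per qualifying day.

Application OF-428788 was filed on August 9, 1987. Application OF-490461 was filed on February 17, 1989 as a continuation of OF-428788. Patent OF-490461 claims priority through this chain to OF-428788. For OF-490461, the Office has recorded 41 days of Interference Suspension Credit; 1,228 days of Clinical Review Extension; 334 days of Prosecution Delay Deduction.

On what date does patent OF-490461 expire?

2013-03-01

Earliest priority filing: 9 August 1987.
Base term: 9 August 1987 + 23 years → 9 August 2010.
Interference Suspension Credit: +41 days → 19 September 2010.
Clinical Review Extension: +1228 days → 29 January 2014.
Prosecution Delay Deduction: −334 days → 1 March 2013.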